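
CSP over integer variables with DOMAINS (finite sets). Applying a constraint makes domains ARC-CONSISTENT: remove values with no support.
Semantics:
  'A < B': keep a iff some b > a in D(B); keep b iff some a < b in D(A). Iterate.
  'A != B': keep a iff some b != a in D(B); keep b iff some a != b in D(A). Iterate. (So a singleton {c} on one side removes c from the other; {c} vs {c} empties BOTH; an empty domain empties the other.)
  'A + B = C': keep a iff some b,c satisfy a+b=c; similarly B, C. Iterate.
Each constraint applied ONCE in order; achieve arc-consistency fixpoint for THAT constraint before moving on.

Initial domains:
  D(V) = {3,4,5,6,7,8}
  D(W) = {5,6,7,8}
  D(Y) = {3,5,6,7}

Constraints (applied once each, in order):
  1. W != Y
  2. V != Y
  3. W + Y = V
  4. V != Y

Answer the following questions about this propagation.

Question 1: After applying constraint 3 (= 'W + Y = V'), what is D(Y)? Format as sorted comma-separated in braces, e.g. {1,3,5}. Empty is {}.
Constraint 1 (W != Y) on D(W)={5,6,7,8} D(Y)={3,5,6,7}: no change
Constraint 2 (V != Y) on D(V)={3,4,5,6,7,8} D(Y)={3,5,6,7}: no change
Constraint 3 (W + Y = V) on D(W)={5,6,7,8} D(Y)={3,5,6,7} D(V)={3,4,5,6,7,8}: W {5,6,7,8}->{5}; Y {3,5,6,7}->{3}; V {3,4,5,6,7,8}->{8}
So after constraint 3: D(Y) = {3}

Answer: {3}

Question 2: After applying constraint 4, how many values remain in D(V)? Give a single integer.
Answer: 1

Derivation:
Constraint 1 (W != Y) on D(W)={5,6,7,8} D(Y)={3,5,6,7}: no change
Constraint 2 (V != Y) on D(V)={3,4,5,6,7,8} D(Y)={3,5,6,7}: no change
Constraint 3 (W + Y = V) on D(W)={5,6,7,8} D(Y)={3,5,6,7} D(V)={3,4,5,6,7,8}: W {5,6,7,8}->{5}; Y {3,5,6,7}->{3}; V {3,4,5,6,7,8}->{8}
Constraint 4 (V != Y) on D(V)={8} D(Y)={3}: no change
So after constraint 4: D(V)={8}, size = 1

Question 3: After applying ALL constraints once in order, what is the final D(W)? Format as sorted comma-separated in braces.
Answer: {5}

Derivation:
Constraint 1 (W != Y) on D(W)={5,6,7,8} D(Y)={3,5,6,7}: no change
Constraint 2 (V != Y) on D(V)={3,4,5,6,7,8} D(Y)={3,5,6,7}: no change
Constraint 3 (W + Y = V) on D(W)={5,6,7,8} D(Y)={3,5,6,7} D(V)={3,4,5,6,7,8}: W {5,6,7,8}->{5}; Y {3,5,6,7}->{3}; V {3,4,5,6,7,8}->{8}
Constraint 4 (V != Y) on D(V)={8} D(Y)={3}: no change
So after all 4 constraints: D(W) = {5}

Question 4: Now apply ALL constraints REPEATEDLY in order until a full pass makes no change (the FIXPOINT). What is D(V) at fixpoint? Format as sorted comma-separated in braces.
pass 0 (initial): D(V)={3,4,5,6,7,8}
pass 1: V {3,4,5,6,7,8}->{8}; W {5,6,7,8}->{5}; Y {3,5,6,7}->{3}
pass 2: no change
Fixpoint after 2 passes: D(V) = {8}

Answer: {8}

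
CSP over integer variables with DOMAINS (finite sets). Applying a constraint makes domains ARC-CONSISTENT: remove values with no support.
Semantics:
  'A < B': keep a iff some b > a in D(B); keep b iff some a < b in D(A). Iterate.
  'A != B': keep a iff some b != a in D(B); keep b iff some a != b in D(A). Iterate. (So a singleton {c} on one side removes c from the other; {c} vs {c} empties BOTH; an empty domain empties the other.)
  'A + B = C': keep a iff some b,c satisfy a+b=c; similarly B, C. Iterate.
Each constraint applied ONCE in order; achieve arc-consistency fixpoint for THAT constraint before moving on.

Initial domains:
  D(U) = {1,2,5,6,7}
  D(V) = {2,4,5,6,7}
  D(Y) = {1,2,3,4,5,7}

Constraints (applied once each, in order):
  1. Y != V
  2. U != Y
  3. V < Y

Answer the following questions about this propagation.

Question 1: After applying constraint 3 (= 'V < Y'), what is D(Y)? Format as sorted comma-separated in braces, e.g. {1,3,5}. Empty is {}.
Constraint 1 (Y != V) on D(Y)={1,2,3,4,5,7} D(V)={2,4,5,6,7}: no change
Constraint 2 (U != Y) on D(U)={1,2,5,6,7} D(Y)={1,2,3,4,5,7}: no change
Constraint 3 (V < Y) on D(V)={2,4,5,6,7} D(Y)={1,2,3,4,5,7}: V {2,4,5,6,7}->{2,4,5,6}; Y {1,2,3,4,5,7}->{3,4,5,7}
So after constraint 3: D(Y) = {3,4,5,7}

Answer: {3,4,5,7}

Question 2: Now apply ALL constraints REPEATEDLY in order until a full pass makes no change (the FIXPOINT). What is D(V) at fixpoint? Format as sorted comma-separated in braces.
Answer: {2,4,5,6}

Derivation:
pass 0 (initial): D(V)={2,4,5,6,7}
pass 1: V {2,4,5,6,7}->{2,4,5,6}; Y {1,2,3,4,5,7}->{3,4,5,7}
pass 2: no change
Fixpoint after 2 passes: D(V) = {2,4,5,6}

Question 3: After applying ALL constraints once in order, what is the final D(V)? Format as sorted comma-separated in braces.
Answer: {2,4,5,6}

Derivation:
Constraint 1 (Y != V) on D(Y)={1,2,3,4,5,7} D(V)={2,4,5,6,7}: no change
Constraint 2 (U != Y) on D(U)={1,2,5,6,7} D(Y)={1,2,3,4,5,7}: no change
Constraint 3 (V < Y) on D(V)={2,4,5,6,7} D(Y)={1,2,3,4,5,7}: V {2,4,5,6,7}->{2,4,5,6}; Y {1,2,3,4,5,7}->{3,4,5,7}
So after all 3 constraints: D(V) = {2,4,5,6}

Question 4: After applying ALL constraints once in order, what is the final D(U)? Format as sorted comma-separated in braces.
Constraint 1 (Y != V) on D(Y)={1,2,3,4,5,7} D(V)={2,4,5,6,7}: no change
Constraint 2 (U != Y) on D(U)={1,2,5,6,7} D(Y)={1,2,3,4,5,7}: no change
Constraint 3 (V < Y) on D(V)={2,4,5,6,7} D(Y)={1,2,3,4,5,7}: V {2,4,5,6,7}->{2,4,5,6}; Y {1,2,3,4,5,7}->{3,4,5,7}
So after all 3 constraints: D(U) = {1,2,5,6,7}

Answer: {1,2,5,6,7}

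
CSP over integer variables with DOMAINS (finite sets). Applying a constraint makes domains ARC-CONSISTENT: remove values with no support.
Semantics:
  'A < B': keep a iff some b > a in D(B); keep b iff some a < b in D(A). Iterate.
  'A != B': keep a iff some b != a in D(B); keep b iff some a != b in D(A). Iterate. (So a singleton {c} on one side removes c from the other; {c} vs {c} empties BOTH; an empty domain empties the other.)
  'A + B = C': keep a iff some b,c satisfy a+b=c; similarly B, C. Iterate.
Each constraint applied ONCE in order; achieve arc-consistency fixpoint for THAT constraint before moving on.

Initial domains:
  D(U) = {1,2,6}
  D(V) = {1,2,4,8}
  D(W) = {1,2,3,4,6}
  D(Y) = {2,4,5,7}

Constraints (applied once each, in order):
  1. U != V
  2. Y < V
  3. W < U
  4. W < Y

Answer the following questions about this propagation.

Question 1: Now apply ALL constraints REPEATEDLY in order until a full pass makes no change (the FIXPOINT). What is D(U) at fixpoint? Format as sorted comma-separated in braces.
pass 0 (initial): D(U)={1,2,6}
pass 1: U {1,2,6}->{2,6}; V {1,2,4,8}->{4,8}; W {1,2,3,4,6}->{1,2,3,4}
pass 2: no change
Fixpoint after 2 passes: D(U) = {2,6}

Answer: {2,6}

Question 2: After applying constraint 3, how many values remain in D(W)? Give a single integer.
Answer: 4

Derivation:
Constraint 1 (U != V) on D(U)={1,2,6} D(V)={1,2,4,8}: no change
Constraint 2 (Y < V) on D(Y)={2,4,5,7} D(V)={1,2,4,8}: V {1,2,4,8}->{4,8}
Constraint 3 (W < U) on D(W)={1,2,3,4,6} D(U)={1,2,6}: W {1,2,3,4,6}->{1,2,3,4}; U {1,2,6}->{2,6}
So after constraint 3: D(W)={1,2,3,4}, size = 4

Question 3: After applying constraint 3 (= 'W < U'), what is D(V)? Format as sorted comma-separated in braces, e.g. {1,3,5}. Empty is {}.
Answer: {4,8}

Derivation:
Constraint 1 (U != V) on D(U)={1,2,6} D(V)={1,2,4,8}: no change
Constraint 2 (Y < V) on D(Y)={2,4,5,7} D(V)={1,2,4,8}: V {1,2,4,8}->{4,8}
Constraint 3 (W < U) on D(W)={1,2,3,4,6} D(U)={1,2,6}: W {1,2,3,4,6}->{1,2,3,4}; U {1,2,6}->{2,6}
So after constraint 3: D(V) = {4,8}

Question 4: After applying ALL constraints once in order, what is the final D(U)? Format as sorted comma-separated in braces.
Constraint 1 (U != V) on D(U)={1,2,6} D(V)={1,2,4,8}: no change
Constraint 2 (Y < V) on D(Y)={2,4,5,7} D(V)={1,2,4,8}: V {1,2,4,8}->{4,8}
Constraint 3 (W < U) on D(W)={1,2,3,4,6} D(U)={1,2,6}: W {1,2,3,4,6}->{1,2,3,4}; U {1,2,6}->{2,6}
Constraint 4 (W < Y) on D(W)={1,2,3,4} D(Y)={2,4,5,7}: no change
So after all 4 constraints: D(U) = {2,6}

Answer: {2,6}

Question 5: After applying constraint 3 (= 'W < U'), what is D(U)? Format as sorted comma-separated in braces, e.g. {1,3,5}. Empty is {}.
Constraint 1 (U != V) on D(U)={1,2,6} D(V)={1,2,4,8}: no change
Constraint 2 (Y < V) on D(Y)={2,4,5,7} D(V)={1,2,4,8}: V {1,2,4,8}->{4,8}
Constraint 3 (W < U) on D(W)={1,2,3,4,6} D(U)={1,2,6}: W {1,2,3,4,6}->{1,2,3,4}; U {1,2,6}->{2,6}
So after constraint 3: D(U) = {2,6}

Answer: {2,6}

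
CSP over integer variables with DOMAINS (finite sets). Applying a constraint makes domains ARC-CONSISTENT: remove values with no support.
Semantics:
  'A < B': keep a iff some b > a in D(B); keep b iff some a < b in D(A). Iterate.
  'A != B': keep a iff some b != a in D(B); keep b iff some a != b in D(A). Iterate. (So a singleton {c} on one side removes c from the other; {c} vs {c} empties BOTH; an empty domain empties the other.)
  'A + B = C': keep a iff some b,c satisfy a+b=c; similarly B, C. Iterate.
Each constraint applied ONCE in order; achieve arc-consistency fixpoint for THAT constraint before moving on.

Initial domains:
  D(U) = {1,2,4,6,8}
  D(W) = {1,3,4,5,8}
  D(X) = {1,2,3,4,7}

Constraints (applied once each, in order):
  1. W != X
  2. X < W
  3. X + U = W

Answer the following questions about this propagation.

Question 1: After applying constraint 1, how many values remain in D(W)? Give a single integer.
Answer: 5

Derivation:
Constraint 1 (W != X) on D(W)={1,3,4,5,8} D(X)={1,2,3,4,7}: no change
So after constraint 1: D(W)={1,3,4,5,8}, size = 5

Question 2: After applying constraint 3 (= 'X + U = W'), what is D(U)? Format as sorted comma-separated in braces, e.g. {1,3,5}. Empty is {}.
Constraint 1 (W != X) on D(W)={1,3,4,5,8} D(X)={1,2,3,4,7}: no change
Constraint 2 (X < W) on D(X)={1,2,3,4,7} D(W)={1,3,4,5,8}: W {1,3,4,5,8}->{3,4,5,8}
Constraint 3 (X + U = W) on D(X)={1,2,3,4,7} D(U)={1,2,4,6,8} D(W)={3,4,5,8}: U {1,2,4,6,8}->{1,2,4,6}
So after constraint 3: D(U) = {1,2,4,6}

Answer: {1,2,4,6}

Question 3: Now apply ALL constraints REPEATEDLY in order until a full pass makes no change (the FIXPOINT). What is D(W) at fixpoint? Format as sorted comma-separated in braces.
Answer: {3,4,5,8}

Derivation:
pass 0 (initial): D(W)={1,3,4,5,8}
pass 1: U {1,2,4,6,8}->{1,2,4,6}; W {1,3,4,5,8}->{3,4,5,8}
pass 2: no change
Fixpoint after 2 passes: D(W) = {3,4,5,8}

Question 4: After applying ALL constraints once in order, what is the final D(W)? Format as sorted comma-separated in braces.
Answer: {3,4,5,8}

Derivation:
Constraint 1 (W != X) on D(W)={1,3,4,5,8} D(X)={1,2,3,4,7}: no change
Constraint 2 (X < W) on D(X)={1,2,3,4,7} D(W)={1,3,4,5,8}: W {1,3,4,5,8}->{3,4,5,8}
Constraint 3 (X + U = W) on D(X)={1,2,3,4,7} D(U)={1,2,4,6,8} D(W)={3,4,5,8}: U {1,2,4,6,8}->{1,2,4,6}
So after all 3 constraints: D(W) = {3,4,5,8}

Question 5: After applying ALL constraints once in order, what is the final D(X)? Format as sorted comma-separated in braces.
Constraint 1 (W != X) on D(W)={1,3,4,5,8} D(X)={1,2,3,4,7}: no change
Constraint 2 (X < W) on D(X)={1,2,3,4,7} D(W)={1,3,4,5,8}: W {1,3,4,5,8}->{3,4,5,8}
Constraint 3 (X + U = W) on D(X)={1,2,3,4,7} D(U)={1,2,4,6,8} D(W)={3,4,5,8}: U {1,2,4,6,8}->{1,2,4,6}
So after all 3 constraints: D(X) = {1,2,3,4,7}

Answer: {1,2,3,4,7}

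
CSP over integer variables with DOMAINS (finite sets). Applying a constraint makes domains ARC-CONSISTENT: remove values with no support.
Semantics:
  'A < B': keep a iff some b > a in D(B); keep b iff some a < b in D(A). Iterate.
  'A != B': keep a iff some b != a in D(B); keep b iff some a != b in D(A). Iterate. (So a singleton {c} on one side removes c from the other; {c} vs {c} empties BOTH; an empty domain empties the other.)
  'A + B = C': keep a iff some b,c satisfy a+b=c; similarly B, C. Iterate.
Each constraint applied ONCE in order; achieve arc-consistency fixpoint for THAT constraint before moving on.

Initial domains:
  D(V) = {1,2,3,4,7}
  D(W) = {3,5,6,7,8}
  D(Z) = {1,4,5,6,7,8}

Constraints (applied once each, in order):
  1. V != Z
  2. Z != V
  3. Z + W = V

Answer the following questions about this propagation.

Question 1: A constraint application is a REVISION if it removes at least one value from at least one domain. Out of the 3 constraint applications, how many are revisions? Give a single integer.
Constraint 1 (V != Z) on D(V)={1,2,3,4,7} D(Z)={1,4,5,6,7,8}: no change => not a revision
Constraint 2 (Z != V) on D(Z)={1,4,5,6,7,8} D(V)={1,2,3,4,7}: no change => not a revision
Constraint 3 (Z + W = V) on D(Z)={1,4,5,6,7,8} D(W)={3,5,6,7,8} D(V)={1,2,3,4,7}: Z {1,4,5,6,7,8}->{1,4}; W {3,5,6,7,8}->{3,6}; V {1,2,3,4,7}->{4,7} => REVISION
Total revisions = 1

Answer: 1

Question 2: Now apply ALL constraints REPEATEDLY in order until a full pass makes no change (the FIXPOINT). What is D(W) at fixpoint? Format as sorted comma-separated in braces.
pass 0 (initial): D(W)={3,5,6,7,8}
pass 1: V {1,2,3,4,7}->{4,7}; W {3,5,6,7,8}->{3,6}; Z {1,4,5,6,7,8}->{1,4}
pass 2: no change
Fixpoint after 2 passes: D(W) = {3,6}

Answer: {3,6}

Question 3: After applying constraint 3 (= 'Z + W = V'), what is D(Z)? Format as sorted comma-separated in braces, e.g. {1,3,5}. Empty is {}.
Answer: {1,4}

Derivation:
Constraint 1 (V != Z) on D(V)={1,2,3,4,7} D(Z)={1,4,5,6,7,8}: no change
Constraint 2 (Z != V) on D(Z)={1,4,5,6,7,8} D(V)={1,2,3,4,7}: no change
Constraint 3 (Z + W = V) on D(Z)={1,4,5,6,7,8} D(W)={3,5,6,7,8} D(V)={1,2,3,4,7}: Z {1,4,5,6,7,8}->{1,4}; W {3,5,6,7,8}->{3,6}; V {1,2,3,4,7}->{4,7}
So after constraint 3: D(Z) = {1,4}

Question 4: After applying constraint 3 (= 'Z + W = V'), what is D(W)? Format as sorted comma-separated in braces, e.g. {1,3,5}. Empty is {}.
Constraint 1 (V != Z) on D(V)={1,2,3,4,7} D(Z)={1,4,5,6,7,8}: no change
Constraint 2 (Z != V) on D(Z)={1,4,5,6,7,8} D(V)={1,2,3,4,7}: no change
Constraint 3 (Z + W = V) on D(Z)={1,4,5,6,7,8} D(W)={3,5,6,7,8} D(V)={1,2,3,4,7}: Z {1,4,5,6,7,8}->{1,4}; W {3,5,6,7,8}->{3,6}; V {1,2,3,4,7}->{4,7}
So after constraint 3: D(W) = {3,6}

Answer: {3,6}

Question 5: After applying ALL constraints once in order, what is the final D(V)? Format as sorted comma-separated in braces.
Constraint 1 (V != Z) on D(V)={1,2,3,4,7} D(Z)={1,4,5,6,7,8}: no change
Constraint 2 (Z != V) on D(Z)={1,4,5,6,7,8} D(V)={1,2,3,4,7}: no change
Constraint 3 (Z + W = V) on D(Z)={1,4,5,6,7,8} D(W)={3,5,6,7,8} D(V)={1,2,3,4,7}: Z {1,4,5,6,7,8}->{1,4}; W {3,5,6,7,8}->{3,6}; V {1,2,3,4,7}->{4,7}
So after all 3 constraints: D(V) = {4,7}

Answer: {4,7}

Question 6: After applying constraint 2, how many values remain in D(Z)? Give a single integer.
Answer: 6

Derivation:
Constraint 1 (V != Z) on D(V)={1,2,3,4,7} D(Z)={1,4,5,6,7,8}: no change
Constraint 2 (Z != V) on D(Z)={1,4,5,6,7,8} D(V)={1,2,3,4,7}: no change
So after constraint 2: D(Z)={1,4,5,6,7,8}, size = 6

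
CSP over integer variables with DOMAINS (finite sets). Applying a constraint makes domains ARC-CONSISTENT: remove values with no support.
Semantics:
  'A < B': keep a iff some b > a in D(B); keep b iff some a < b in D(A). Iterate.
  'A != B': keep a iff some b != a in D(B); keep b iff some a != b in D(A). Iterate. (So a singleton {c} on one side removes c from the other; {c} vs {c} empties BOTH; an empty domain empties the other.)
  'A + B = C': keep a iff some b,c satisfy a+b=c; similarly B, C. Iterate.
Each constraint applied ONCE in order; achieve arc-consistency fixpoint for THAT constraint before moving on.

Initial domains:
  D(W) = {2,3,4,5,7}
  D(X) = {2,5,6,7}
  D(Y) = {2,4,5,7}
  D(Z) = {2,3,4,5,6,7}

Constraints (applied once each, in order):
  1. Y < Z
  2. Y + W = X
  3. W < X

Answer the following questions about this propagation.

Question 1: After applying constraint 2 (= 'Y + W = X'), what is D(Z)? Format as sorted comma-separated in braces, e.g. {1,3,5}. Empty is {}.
Constraint 1 (Y < Z) on D(Y)={2,4,5,7} D(Z)={2,3,4,5,6,7}: Y {2,4,5,7}->{2,4,5}; Z {2,3,4,5,6,7}->{3,4,5,6,7}
Constraint 2 (Y + W = X) on D(Y)={2,4,5} D(W)={2,3,4,5,7} D(X)={2,5,6,7}: W {2,3,4,5,7}->{2,3,4,5}; X {2,5,6,7}->{5,6,7}
So after constraint 2: D(Z) = {3,4,5,6,7}

Answer: {3,4,5,6,7}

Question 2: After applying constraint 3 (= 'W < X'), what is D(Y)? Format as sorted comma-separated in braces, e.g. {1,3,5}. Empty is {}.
Constraint 1 (Y < Z) on D(Y)={2,4,5,7} D(Z)={2,3,4,5,6,7}: Y {2,4,5,7}->{2,4,5}; Z {2,3,4,5,6,7}->{3,4,5,6,7}
Constraint 2 (Y + W = X) on D(Y)={2,4,5} D(W)={2,3,4,5,7} D(X)={2,5,6,7}: W {2,3,4,5,7}->{2,3,4,5}; X {2,5,6,7}->{5,6,7}
Constraint 3 (W < X) on D(W)={2,3,4,5} D(X)={5,6,7}: no change
So after constraint 3: D(Y) = {2,4,5}

Answer: {2,4,5}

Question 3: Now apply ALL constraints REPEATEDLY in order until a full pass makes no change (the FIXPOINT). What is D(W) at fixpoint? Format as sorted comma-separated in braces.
pass 0 (initial): D(W)={2,3,4,5,7}
pass 1: W {2,3,4,5,7}->{2,3,4,5}; X {2,5,6,7}->{5,6,7}; Y {2,4,5,7}->{2,4,5}; Z {2,3,4,5,6,7}->{3,4,5,6,7}
pass 2: no change
Fixpoint after 2 passes: D(W) = {2,3,4,5}

Answer: {2,3,4,5}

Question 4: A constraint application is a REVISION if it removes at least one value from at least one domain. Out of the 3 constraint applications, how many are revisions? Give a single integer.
Constraint 1 (Y < Z) on D(Y)={2,4,5,7} D(Z)={2,3,4,5,6,7}: Y {2,4,5,7}->{2,4,5}; Z {2,3,4,5,6,7}->{3,4,5,6,7} => REVISION
Constraint 2 (Y + W = X) on D(Y)={2,4,5} D(W)={2,3,4,5,7} D(X)={2,5,6,7}: W {2,3,4,5,7}->{2,3,4,5}; X {2,5,6,7}->{5,6,7} => REVISION
Constraint 3 (W < X) on D(W)={2,3,4,5} D(X)={5,6,7}: no change => not a revision
Total revisions = 2

Answer: 2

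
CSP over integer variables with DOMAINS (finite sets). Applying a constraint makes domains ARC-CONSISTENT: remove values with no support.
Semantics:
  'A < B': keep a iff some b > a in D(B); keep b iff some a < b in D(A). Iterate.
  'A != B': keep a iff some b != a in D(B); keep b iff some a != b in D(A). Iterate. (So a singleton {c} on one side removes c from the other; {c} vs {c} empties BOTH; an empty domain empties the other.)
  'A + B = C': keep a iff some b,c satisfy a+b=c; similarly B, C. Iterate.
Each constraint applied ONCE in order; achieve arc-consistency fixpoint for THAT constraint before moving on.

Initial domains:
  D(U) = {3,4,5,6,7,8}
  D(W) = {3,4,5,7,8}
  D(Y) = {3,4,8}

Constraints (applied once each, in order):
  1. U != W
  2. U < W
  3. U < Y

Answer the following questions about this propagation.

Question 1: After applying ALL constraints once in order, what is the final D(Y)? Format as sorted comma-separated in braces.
Constraint 1 (U != W) on D(U)={3,4,5,6,7,8} D(W)={3,4,5,7,8}: no change
Constraint 2 (U < W) on D(U)={3,4,5,6,7,8} D(W)={3,4,5,7,8}: U {3,4,5,6,7,8}->{3,4,5,6,7}; W {3,4,5,7,8}->{4,5,7,8}
Constraint 3 (U < Y) on D(U)={3,4,5,6,7} D(Y)={3,4,8}: Y {3,4,8}->{4,8}
So after all 3 constraints: D(Y) = {4,8}

Answer: {4,8}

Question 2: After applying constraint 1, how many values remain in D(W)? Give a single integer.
Answer: 5

Derivation:
Constraint 1 (U != W) on D(U)={3,4,5,6,7,8} D(W)={3,4,5,7,8}: no change
So after constraint 1: D(W)={3,4,5,7,8}, size = 5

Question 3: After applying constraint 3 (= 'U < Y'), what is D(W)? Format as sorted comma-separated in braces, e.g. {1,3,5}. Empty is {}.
Constraint 1 (U != W) on D(U)={3,4,5,6,7,8} D(W)={3,4,5,7,8}: no change
Constraint 2 (U < W) on D(U)={3,4,5,6,7,8} D(W)={3,4,5,7,8}: U {3,4,5,6,7,8}->{3,4,5,6,7}; W {3,4,5,7,8}->{4,5,7,8}
Constraint 3 (U < Y) on D(U)={3,4,5,6,7} D(Y)={3,4,8}: Y {3,4,8}->{4,8}
So after constraint 3: D(W) = {4,5,7,8}

Answer: {4,5,7,8}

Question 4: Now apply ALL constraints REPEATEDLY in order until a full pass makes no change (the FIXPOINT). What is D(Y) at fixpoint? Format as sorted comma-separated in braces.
Answer: {4,8}

Derivation:
pass 0 (initial): D(Y)={3,4,8}
pass 1: U {3,4,5,6,7,8}->{3,4,5,6,7}; W {3,4,5,7,8}->{4,5,7,8}; Y {3,4,8}->{4,8}
pass 2: no change
Fixpoint after 2 passes: D(Y) = {4,8}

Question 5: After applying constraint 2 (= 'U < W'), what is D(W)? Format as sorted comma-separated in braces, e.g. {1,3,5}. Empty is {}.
Constraint 1 (U != W) on D(U)={3,4,5,6,7,8} D(W)={3,4,5,7,8}: no change
Constraint 2 (U < W) on D(U)={3,4,5,6,7,8} D(W)={3,4,5,7,8}: U {3,4,5,6,7,8}->{3,4,5,6,7}; W {3,4,5,7,8}->{4,5,7,8}
So after constraint 2: D(W) = {4,5,7,8}

Answer: {4,5,7,8}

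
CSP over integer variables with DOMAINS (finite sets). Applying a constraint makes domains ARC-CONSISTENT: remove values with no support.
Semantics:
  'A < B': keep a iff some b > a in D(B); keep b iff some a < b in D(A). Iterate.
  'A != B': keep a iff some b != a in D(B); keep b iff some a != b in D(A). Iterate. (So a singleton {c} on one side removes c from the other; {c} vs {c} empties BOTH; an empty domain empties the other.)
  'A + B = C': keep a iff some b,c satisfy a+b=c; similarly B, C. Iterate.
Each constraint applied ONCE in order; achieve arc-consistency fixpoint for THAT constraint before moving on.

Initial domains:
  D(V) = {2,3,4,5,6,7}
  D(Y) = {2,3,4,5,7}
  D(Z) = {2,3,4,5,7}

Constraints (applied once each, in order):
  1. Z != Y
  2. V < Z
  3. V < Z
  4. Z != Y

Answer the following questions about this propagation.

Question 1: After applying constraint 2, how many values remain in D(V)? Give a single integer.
Constraint 1 (Z != Y) on D(Z)={2,3,4,5,7} D(Y)={2,3,4,5,7}: no change
Constraint 2 (V < Z) on D(V)={2,3,4,5,6,7} D(Z)={2,3,4,5,7}: V {2,3,4,5,6,7}->{2,3,4,5,6}; Z {2,3,4,5,7}->{3,4,5,7}
So after constraint 2: D(V)={2,3,4,5,6}, size = 5

Answer: 5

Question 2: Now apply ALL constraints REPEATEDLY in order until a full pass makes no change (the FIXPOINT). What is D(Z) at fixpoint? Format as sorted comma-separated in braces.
pass 0 (initial): D(Z)={2,3,4,5,7}
pass 1: V {2,3,4,5,6,7}->{2,3,4,5,6}; Z {2,3,4,5,7}->{3,4,5,7}
pass 2: no change
Fixpoint after 2 passes: D(Z) = {3,4,5,7}

Answer: {3,4,5,7}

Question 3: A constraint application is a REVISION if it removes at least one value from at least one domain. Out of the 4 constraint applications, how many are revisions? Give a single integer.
Constraint 1 (Z != Y) on D(Z)={2,3,4,5,7} D(Y)={2,3,4,5,7}: no change => not a revision
Constraint 2 (V < Z) on D(V)={2,3,4,5,6,7} D(Z)={2,3,4,5,7}: V {2,3,4,5,6,7}->{2,3,4,5,6}; Z {2,3,4,5,7}->{3,4,5,7} => REVISION
Constraint 3 (V < Z) on D(V)={2,3,4,5,6} D(Z)={3,4,5,7}: no change => not a revision
Constraint 4 (Z != Y) on D(Z)={3,4,5,7} D(Y)={2,3,4,5,7}: no change => not a revision
Total revisions = 1

Answer: 1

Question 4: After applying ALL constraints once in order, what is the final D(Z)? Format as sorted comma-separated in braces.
Constraint 1 (Z != Y) on D(Z)={2,3,4,5,7} D(Y)={2,3,4,5,7}: no change
Constraint 2 (V < Z) on D(V)={2,3,4,5,6,7} D(Z)={2,3,4,5,7}: V {2,3,4,5,6,7}->{2,3,4,5,6}; Z {2,3,4,5,7}->{3,4,5,7}
Constraint 3 (V < Z) on D(V)={2,3,4,5,6} D(Z)={3,4,5,7}: no change
Constraint 4 (Z != Y) on D(Z)={3,4,5,7} D(Y)={2,3,4,5,7}: no change
So after all 4 constraints: D(Z) = {3,4,5,7}

Answer: {3,4,5,7}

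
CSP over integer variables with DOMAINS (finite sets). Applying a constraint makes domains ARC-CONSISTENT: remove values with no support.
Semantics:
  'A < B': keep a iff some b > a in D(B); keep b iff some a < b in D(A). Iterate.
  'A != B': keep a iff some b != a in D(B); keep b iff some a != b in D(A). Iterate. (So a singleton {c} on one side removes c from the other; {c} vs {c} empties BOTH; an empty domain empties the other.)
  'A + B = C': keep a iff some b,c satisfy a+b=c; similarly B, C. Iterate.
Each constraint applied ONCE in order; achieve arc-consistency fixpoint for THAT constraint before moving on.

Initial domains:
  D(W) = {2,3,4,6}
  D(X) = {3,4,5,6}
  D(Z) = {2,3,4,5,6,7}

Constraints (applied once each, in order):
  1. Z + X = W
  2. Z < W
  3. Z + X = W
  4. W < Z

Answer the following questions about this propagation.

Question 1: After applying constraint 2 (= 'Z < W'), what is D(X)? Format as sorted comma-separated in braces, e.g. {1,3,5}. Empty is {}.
Constraint 1 (Z + X = W) on D(Z)={2,3,4,5,6,7} D(X)={3,4,5,6} D(W)={2,3,4,6}: Z {2,3,4,5,6,7}->{2,3}; X {3,4,5,6}->{3,4}; W {2,3,4,6}->{6}
Constraint 2 (Z < W) on D(Z)={2,3} D(W)={6}: no change
So after constraint 2: D(X) = {3,4}

Answer: {3,4}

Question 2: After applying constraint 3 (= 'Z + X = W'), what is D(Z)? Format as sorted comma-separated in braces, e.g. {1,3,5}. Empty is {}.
Constraint 1 (Z + X = W) on D(Z)={2,3,4,5,6,7} D(X)={3,4,5,6} D(W)={2,3,4,6}: Z {2,3,4,5,6,7}->{2,3}; X {3,4,5,6}->{3,4}; W {2,3,4,6}->{6}
Constraint 2 (Z < W) on D(Z)={2,3} D(W)={6}: no change
Constraint 3 (Z + X = W) on D(Z)={2,3} D(X)={3,4} D(W)={6}: no change
So after constraint 3: D(Z) = {2,3}

Answer: {2,3}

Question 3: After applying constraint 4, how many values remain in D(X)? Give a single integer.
Constraint 1 (Z + X = W) on D(Z)={2,3,4,5,6,7} D(X)={3,4,5,6} D(W)={2,3,4,6}: Z {2,3,4,5,6,7}->{2,3}; X {3,4,5,6}->{3,4}; W {2,3,4,6}->{6}
Constraint 2 (Z < W) on D(Z)={2,3} D(W)={6}: no change
Constraint 3 (Z + X = W) on D(Z)={2,3} D(X)={3,4} D(W)={6}: no change
Constraint 4 (W < Z) on D(W)={6} D(Z)={2,3}: W {6}->{}; Z {2,3}->{}
So after constraint 4: D(X)={3,4}, size = 2

Answer: 2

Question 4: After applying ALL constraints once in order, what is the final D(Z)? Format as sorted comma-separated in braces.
Constraint 1 (Z + X = W) on D(Z)={2,3,4,5,6,7} D(X)={3,4,5,6} D(W)={2,3,4,6}: Z {2,3,4,5,6,7}->{2,3}; X {3,4,5,6}->{3,4}; W {2,3,4,6}->{6}
Constraint 2 (Z < W) on D(Z)={2,3} D(W)={6}: no change
Constraint 3 (Z + X = W) on D(Z)={2,3} D(X)={3,4} D(W)={6}: no change
Constraint 4 (W < Z) on D(W)={6} D(Z)={2,3}: W {6}->{}; Z {2,3}->{}
So after all 4 constraints: D(Z) = {}

Answer: {}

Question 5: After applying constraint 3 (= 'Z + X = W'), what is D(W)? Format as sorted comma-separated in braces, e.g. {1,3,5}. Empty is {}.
Answer: {6}

Derivation:
Constraint 1 (Z + X = W) on D(Z)={2,3,4,5,6,7} D(X)={3,4,5,6} D(W)={2,3,4,6}: Z {2,3,4,5,6,7}->{2,3}; X {3,4,5,6}->{3,4}; W {2,3,4,6}->{6}
Constraint 2 (Z < W) on D(Z)={2,3} D(W)={6}: no change
Constraint 3 (Z + X = W) on D(Z)={2,3} D(X)={3,4} D(W)={6}: no change
So after constraint 3: D(W) = {6}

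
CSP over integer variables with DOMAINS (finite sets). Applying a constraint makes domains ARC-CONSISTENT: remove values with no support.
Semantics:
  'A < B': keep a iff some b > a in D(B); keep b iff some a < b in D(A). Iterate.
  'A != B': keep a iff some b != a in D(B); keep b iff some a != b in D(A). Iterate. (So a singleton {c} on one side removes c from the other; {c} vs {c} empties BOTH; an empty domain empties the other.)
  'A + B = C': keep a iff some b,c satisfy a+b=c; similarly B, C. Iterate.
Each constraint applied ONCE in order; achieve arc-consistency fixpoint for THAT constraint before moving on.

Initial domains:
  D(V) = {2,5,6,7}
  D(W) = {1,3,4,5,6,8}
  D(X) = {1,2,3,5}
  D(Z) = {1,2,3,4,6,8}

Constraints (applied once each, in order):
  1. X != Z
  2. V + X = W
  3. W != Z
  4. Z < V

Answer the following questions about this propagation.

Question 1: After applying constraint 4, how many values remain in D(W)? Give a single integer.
Constraint 1 (X != Z) on D(X)={1,2,3,5} D(Z)={1,2,3,4,6,8}: no change
Constraint 2 (V + X = W) on D(V)={2,5,6,7} D(X)={1,2,3,5} D(W)={1,3,4,5,6,8}: X {1,2,3,5}->{1,2,3}; W {1,3,4,5,6,8}->{3,4,5,6,8}
Constraint 3 (W != Z) on D(W)={3,4,5,6,8} D(Z)={1,2,3,4,6,8}: no change
Constraint 4 (Z < V) on D(Z)={1,2,3,4,6,8} D(V)={2,5,6,7}: Z {1,2,3,4,6,8}->{1,2,3,4,6}
So after constraint 4: D(W)={3,4,5,6,8}, size = 5

Answer: 5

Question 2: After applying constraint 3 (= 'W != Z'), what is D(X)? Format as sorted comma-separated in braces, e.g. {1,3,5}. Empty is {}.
Answer: {1,2,3}

Derivation:
Constraint 1 (X != Z) on D(X)={1,2,3,5} D(Z)={1,2,3,4,6,8}: no change
Constraint 2 (V + X = W) on D(V)={2,5,6,7} D(X)={1,2,3,5} D(W)={1,3,4,5,6,8}: X {1,2,3,5}->{1,2,3}; W {1,3,4,5,6,8}->{3,4,5,6,8}
Constraint 3 (W != Z) on D(W)={3,4,5,6,8} D(Z)={1,2,3,4,6,8}: no change
So after constraint 3: D(X) = {1,2,3}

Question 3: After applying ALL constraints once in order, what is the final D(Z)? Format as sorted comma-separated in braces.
Answer: {1,2,3,4,6}

Derivation:
Constraint 1 (X != Z) on D(X)={1,2,3,5} D(Z)={1,2,3,4,6,8}: no change
Constraint 2 (V + X = W) on D(V)={2,5,6,7} D(X)={1,2,3,5} D(W)={1,3,4,5,6,8}: X {1,2,3,5}->{1,2,3}; W {1,3,4,5,6,8}->{3,4,5,6,8}
Constraint 3 (W != Z) on D(W)={3,4,5,6,8} D(Z)={1,2,3,4,6,8}: no change
Constraint 4 (Z < V) on D(Z)={1,2,3,4,6,8} D(V)={2,5,6,7}: Z {1,2,3,4,6,8}->{1,2,3,4,6}
So after all 4 constraints: D(Z) = {1,2,3,4,6}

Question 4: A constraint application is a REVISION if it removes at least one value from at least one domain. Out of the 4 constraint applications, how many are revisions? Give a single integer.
Answer: 2

Derivation:
Constraint 1 (X != Z) on D(X)={1,2,3,5} D(Z)={1,2,3,4,6,8}: no change => not a revision
Constraint 2 (V + X = W) on D(V)={2,5,6,7} D(X)={1,2,3,5} D(W)={1,3,4,5,6,8}: X {1,2,3,5}->{1,2,3}; W {1,3,4,5,6,8}->{3,4,5,6,8} => REVISION
Constraint 3 (W != Z) on D(W)={3,4,5,6,8} D(Z)={1,2,3,4,6,8}: no change => not a revision
Constraint 4 (Z < V) on D(Z)={1,2,3,4,6,8} D(V)={2,5,6,7}: Z {1,2,3,4,6,8}->{1,2,3,4,6} => REVISION
Total revisions = 2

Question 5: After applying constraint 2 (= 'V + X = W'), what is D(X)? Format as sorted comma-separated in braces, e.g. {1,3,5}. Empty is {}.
Constraint 1 (X != Z) on D(X)={1,2,3,5} D(Z)={1,2,3,4,6,8}: no change
Constraint 2 (V + X = W) on D(V)={2,5,6,7} D(X)={1,2,3,5} D(W)={1,3,4,5,6,8}: X {1,2,3,5}->{1,2,3}; W {1,3,4,5,6,8}->{3,4,5,6,8}
So after constraint 2: D(X) = {1,2,3}

Answer: {1,2,3}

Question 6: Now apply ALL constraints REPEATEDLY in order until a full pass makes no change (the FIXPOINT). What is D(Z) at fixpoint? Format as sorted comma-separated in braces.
pass 0 (initial): D(Z)={1,2,3,4,6,8}
pass 1: W {1,3,4,5,6,8}->{3,4,5,6,8}; X {1,2,3,5}->{1,2,3}; Z {1,2,3,4,6,8}->{1,2,3,4,6}
pass 2: no change
Fixpoint after 2 passes: D(Z) = {1,2,3,4,6}

Answer: {1,2,3,4,6}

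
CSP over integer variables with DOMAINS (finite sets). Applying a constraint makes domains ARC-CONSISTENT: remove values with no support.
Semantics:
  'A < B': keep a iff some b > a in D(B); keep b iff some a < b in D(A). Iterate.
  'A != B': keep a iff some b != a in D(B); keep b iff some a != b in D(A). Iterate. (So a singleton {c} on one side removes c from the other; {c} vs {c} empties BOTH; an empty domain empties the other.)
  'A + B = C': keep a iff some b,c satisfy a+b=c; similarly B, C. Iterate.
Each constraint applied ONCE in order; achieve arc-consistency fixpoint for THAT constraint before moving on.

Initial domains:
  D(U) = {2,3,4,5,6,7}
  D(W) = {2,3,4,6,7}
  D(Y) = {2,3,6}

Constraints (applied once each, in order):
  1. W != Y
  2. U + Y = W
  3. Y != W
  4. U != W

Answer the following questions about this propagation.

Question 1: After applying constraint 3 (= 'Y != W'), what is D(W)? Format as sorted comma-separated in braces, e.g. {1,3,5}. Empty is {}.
Answer: {4,6,7}

Derivation:
Constraint 1 (W != Y) on D(W)={2,3,4,6,7} D(Y)={2,3,6}: no change
Constraint 2 (U + Y = W) on D(U)={2,3,4,5,6,7} D(Y)={2,3,6} D(W)={2,3,4,6,7}: U {2,3,4,5,6,7}->{2,3,4,5}; Y {2,3,6}->{2,3}; W {2,3,4,6,7}->{4,6,7}
Constraint 3 (Y != W) on D(Y)={2,3} D(W)={4,6,7}: no change
So after constraint 3: D(W) = {4,6,7}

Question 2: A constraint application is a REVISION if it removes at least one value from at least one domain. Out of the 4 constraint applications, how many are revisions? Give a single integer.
Constraint 1 (W != Y) on D(W)={2,3,4,6,7} D(Y)={2,3,6}: no change => not a revision
Constraint 2 (U + Y = W) on D(U)={2,3,4,5,6,7} D(Y)={2,3,6} D(W)={2,3,4,6,7}: U {2,3,4,5,6,7}->{2,3,4,5}; Y {2,3,6}->{2,3}; W {2,3,4,6,7}->{4,6,7} => REVISION
Constraint 3 (Y != W) on D(Y)={2,3} D(W)={4,6,7}: no change => not a revision
Constraint 4 (U != W) on D(U)={2,3,4,5} D(W)={4,6,7}: no change => not a revision
Total revisions = 1

Answer: 1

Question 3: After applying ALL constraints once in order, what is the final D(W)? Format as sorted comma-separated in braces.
Answer: {4,6,7}

Derivation:
Constraint 1 (W != Y) on D(W)={2,3,4,6,7} D(Y)={2,3,6}: no change
Constraint 2 (U + Y = W) on D(U)={2,3,4,5,6,7} D(Y)={2,3,6} D(W)={2,3,4,6,7}: U {2,3,4,5,6,7}->{2,3,4,5}; Y {2,3,6}->{2,3}; W {2,3,4,6,7}->{4,6,7}
Constraint 3 (Y != W) on D(Y)={2,3} D(W)={4,6,7}: no change
Constraint 4 (U != W) on D(U)={2,3,4,5} D(W)={4,6,7}: no change
So after all 4 constraints: D(W) = {4,6,7}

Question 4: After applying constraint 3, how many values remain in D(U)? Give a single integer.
Answer: 4

Derivation:
Constraint 1 (W != Y) on D(W)={2,3,4,6,7} D(Y)={2,3,6}: no change
Constraint 2 (U + Y = W) on D(U)={2,3,4,5,6,7} D(Y)={2,3,6} D(W)={2,3,4,6,7}: U {2,3,4,5,6,7}->{2,3,4,5}; Y {2,3,6}->{2,3}; W {2,3,4,6,7}->{4,6,7}
Constraint 3 (Y != W) on D(Y)={2,3} D(W)={4,6,7}: no change
So after constraint 3: D(U)={2,3,4,5}, size = 4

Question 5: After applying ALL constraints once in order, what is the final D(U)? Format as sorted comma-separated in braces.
Answer: {2,3,4,5}

Derivation:
Constraint 1 (W != Y) on D(W)={2,3,4,6,7} D(Y)={2,3,6}: no change
Constraint 2 (U + Y = W) on D(U)={2,3,4,5,6,7} D(Y)={2,3,6} D(W)={2,3,4,6,7}: U {2,3,4,5,6,7}->{2,3,4,5}; Y {2,3,6}->{2,3}; W {2,3,4,6,7}->{4,6,7}
Constraint 3 (Y != W) on D(Y)={2,3} D(W)={4,6,7}: no change
Constraint 4 (U != W) on D(U)={2,3,4,5} D(W)={4,6,7}: no change
So after all 4 constraints: D(U) = {2,3,4,5}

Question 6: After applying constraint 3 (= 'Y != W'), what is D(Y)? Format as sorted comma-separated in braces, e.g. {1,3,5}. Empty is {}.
Answer: {2,3}

Derivation:
Constraint 1 (W != Y) on D(W)={2,3,4,6,7} D(Y)={2,3,6}: no change
Constraint 2 (U + Y = W) on D(U)={2,3,4,5,6,7} D(Y)={2,3,6} D(W)={2,3,4,6,7}: U {2,3,4,5,6,7}->{2,3,4,5}; Y {2,3,6}->{2,3}; W {2,3,4,6,7}->{4,6,7}
Constraint 3 (Y != W) on D(Y)={2,3} D(W)={4,6,7}: no change
So after constraint 3: D(Y) = {2,3}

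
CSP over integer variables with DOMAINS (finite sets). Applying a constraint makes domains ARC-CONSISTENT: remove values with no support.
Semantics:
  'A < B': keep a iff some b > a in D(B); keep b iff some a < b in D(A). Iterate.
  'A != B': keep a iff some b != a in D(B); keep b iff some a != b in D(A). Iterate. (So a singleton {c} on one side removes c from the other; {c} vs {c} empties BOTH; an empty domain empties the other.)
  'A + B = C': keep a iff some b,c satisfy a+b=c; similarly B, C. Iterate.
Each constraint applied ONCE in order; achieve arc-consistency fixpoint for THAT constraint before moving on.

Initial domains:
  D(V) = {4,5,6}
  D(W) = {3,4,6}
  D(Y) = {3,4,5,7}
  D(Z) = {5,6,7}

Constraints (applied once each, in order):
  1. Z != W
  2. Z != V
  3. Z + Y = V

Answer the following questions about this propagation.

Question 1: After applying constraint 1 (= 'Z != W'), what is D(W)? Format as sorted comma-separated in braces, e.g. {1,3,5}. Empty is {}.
Constraint 1 (Z != W) on D(Z)={5,6,7} D(W)={3,4,6}: no change
So after constraint 1: D(W) = {3,4,6}

Answer: {3,4,6}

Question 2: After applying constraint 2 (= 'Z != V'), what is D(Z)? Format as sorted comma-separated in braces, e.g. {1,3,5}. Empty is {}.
Answer: {5,6,7}

Derivation:
Constraint 1 (Z != W) on D(Z)={5,6,7} D(W)={3,4,6}: no change
Constraint 2 (Z != V) on D(Z)={5,6,7} D(V)={4,5,6}: no change
So after constraint 2: D(Z) = {5,6,7}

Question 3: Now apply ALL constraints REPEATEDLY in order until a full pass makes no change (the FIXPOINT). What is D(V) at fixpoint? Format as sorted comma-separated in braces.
pass 0 (initial): D(V)={4,5,6}
pass 1: V {4,5,6}->{}; Y {3,4,5,7}->{}; Z {5,6,7}->{}
pass 2: W {3,4,6}->{}
pass 3: no change
Fixpoint after 3 passes: D(V) = {}

Answer: {}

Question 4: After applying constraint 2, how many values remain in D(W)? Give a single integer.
Answer: 3

Derivation:
Constraint 1 (Z != W) on D(Z)={5,6,7} D(W)={3,4,6}: no change
Constraint 2 (Z != V) on D(Z)={5,6,7} D(V)={4,5,6}: no change
So after constraint 2: D(W)={3,4,6}, size = 3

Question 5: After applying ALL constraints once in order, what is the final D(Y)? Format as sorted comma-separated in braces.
Answer: {}

Derivation:
Constraint 1 (Z != W) on D(Z)={5,6,7} D(W)={3,4,6}: no change
Constraint 2 (Z != V) on D(Z)={5,6,7} D(V)={4,5,6}: no change
Constraint 3 (Z + Y = V) on D(Z)={5,6,7} D(Y)={3,4,5,7} D(V)={4,5,6}: Z {5,6,7}->{}; Y {3,4,5,7}->{}; V {4,5,6}->{}
So after all 3 constraints: D(Y) = {}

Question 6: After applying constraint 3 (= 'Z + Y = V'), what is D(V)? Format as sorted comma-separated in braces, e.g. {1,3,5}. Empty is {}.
Constraint 1 (Z != W) on D(Z)={5,6,7} D(W)={3,4,6}: no change
Constraint 2 (Z != V) on D(Z)={5,6,7} D(V)={4,5,6}: no change
Constraint 3 (Z + Y = V) on D(Z)={5,6,7} D(Y)={3,4,5,7} D(V)={4,5,6}: Z {5,6,7}->{}; Y {3,4,5,7}->{}; V {4,5,6}->{}
So after constraint 3: D(V) = {}

Answer: {}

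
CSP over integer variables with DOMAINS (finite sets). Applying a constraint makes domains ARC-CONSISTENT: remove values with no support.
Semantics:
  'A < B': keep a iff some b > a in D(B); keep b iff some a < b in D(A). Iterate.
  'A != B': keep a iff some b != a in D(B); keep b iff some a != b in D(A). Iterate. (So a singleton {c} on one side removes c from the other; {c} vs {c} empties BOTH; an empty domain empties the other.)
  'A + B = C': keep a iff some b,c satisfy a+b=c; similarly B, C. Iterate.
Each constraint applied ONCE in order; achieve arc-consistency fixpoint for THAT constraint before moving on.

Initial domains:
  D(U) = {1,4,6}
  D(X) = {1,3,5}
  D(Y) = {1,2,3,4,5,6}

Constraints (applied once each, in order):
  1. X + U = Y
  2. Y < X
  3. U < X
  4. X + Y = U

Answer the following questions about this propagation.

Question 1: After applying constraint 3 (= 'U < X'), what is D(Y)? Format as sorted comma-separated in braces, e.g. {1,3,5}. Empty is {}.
Constraint 1 (X + U = Y) on D(X)={1,3,5} D(U)={1,4,6} D(Y)={1,2,3,4,5,6}: U {1,4,6}->{1,4}; Y {1,2,3,4,5,6}->{2,4,5,6}
Constraint 2 (Y < X) on D(Y)={2,4,5,6} D(X)={1,3,5}: Y {2,4,5,6}->{2,4}; X {1,3,5}->{3,5}
Constraint 3 (U < X) on D(U)={1,4} D(X)={3,5}: no change
So after constraint 3: D(Y) = {2,4}

Answer: {2,4}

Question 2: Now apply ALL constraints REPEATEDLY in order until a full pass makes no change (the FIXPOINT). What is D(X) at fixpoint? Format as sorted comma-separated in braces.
pass 0 (initial): D(X)={1,3,5}
pass 1: U {1,4,6}->{}; X {1,3,5}->{}; Y {1,2,3,4,5,6}->{}
pass 2: no change
Fixpoint after 2 passes: D(X) = {}

Answer: {}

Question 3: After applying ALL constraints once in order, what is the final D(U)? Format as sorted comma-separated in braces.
Constraint 1 (X + U = Y) on D(X)={1,3,5} D(U)={1,4,6} D(Y)={1,2,3,4,5,6}: U {1,4,6}->{1,4}; Y {1,2,3,4,5,6}->{2,4,5,6}
Constraint 2 (Y < X) on D(Y)={2,4,5,6} D(X)={1,3,5}: Y {2,4,5,6}->{2,4}; X {1,3,5}->{3,5}
Constraint 3 (U < X) on D(U)={1,4} D(X)={3,5}: no change
Constraint 4 (X + Y = U) on D(X)={3,5} D(Y)={2,4} D(U)={1,4}: X {3,5}->{}; Y {2,4}->{}; U {1,4}->{}
So after all 4 constraints: D(U) = {}

Answer: {}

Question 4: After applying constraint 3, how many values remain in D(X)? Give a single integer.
Answer: 2

Derivation:
Constraint 1 (X + U = Y) on D(X)={1,3,5} D(U)={1,4,6} D(Y)={1,2,3,4,5,6}: U {1,4,6}->{1,4}; Y {1,2,3,4,5,6}->{2,4,5,6}
Constraint 2 (Y < X) on D(Y)={2,4,5,6} D(X)={1,3,5}: Y {2,4,5,6}->{2,4}; X {1,3,5}->{3,5}
Constraint 3 (U < X) on D(U)={1,4} D(X)={3,5}: no change
So after constraint 3: D(X)={3,5}, size = 2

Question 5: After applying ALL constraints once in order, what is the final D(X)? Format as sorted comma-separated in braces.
Answer: {}

Derivation:
Constraint 1 (X + U = Y) on D(X)={1,3,5} D(U)={1,4,6} D(Y)={1,2,3,4,5,6}: U {1,4,6}->{1,4}; Y {1,2,3,4,5,6}->{2,4,5,6}
Constraint 2 (Y < X) on D(Y)={2,4,5,6} D(X)={1,3,5}: Y {2,4,5,6}->{2,4}; X {1,3,5}->{3,5}
Constraint 3 (U < X) on D(U)={1,4} D(X)={3,5}: no change
Constraint 4 (X + Y = U) on D(X)={3,5} D(Y)={2,4} D(U)={1,4}: X {3,5}->{}; Y {2,4}->{}; U {1,4}->{}
So after all 4 constraints: D(X) = {}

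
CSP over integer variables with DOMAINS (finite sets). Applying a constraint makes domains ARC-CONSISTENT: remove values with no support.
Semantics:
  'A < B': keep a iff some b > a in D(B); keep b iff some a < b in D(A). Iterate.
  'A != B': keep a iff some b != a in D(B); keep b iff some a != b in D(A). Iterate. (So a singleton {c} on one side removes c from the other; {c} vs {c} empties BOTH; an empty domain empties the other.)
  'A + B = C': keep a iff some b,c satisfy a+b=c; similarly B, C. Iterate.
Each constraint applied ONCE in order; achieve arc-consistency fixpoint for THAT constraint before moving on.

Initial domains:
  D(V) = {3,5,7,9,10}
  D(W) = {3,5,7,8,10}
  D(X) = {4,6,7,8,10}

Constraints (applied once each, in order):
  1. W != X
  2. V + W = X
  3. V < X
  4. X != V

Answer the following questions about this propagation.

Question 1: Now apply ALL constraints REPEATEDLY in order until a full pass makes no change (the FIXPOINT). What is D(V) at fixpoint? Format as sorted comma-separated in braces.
pass 0 (initial): D(V)={3,5,7,9,10}
pass 1: V {3,5,7,9,10}->{3,5,7}; W {3,5,7,8,10}->{3,5,7}; X {4,6,7,8,10}->{6,8,10}
pass 2: no change
Fixpoint after 2 passes: D(V) = {3,5,7}

Answer: {3,5,7}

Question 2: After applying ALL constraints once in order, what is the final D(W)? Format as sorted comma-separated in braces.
Constraint 1 (W != X) on D(W)={3,5,7,8,10} D(X)={4,6,7,8,10}: no change
Constraint 2 (V + W = X) on D(V)={3,5,7,9,10} D(W)={3,5,7,8,10} D(X)={4,6,7,8,10}: V {3,5,7,9,10}->{3,5,7}; W {3,5,7,8,10}->{3,5,7}; X {4,6,7,8,10}->{6,8,10}
Constraint 3 (V < X) on D(V)={3,5,7} D(X)={6,8,10}: no change
Constraint 4 (X != V) on D(X)={6,8,10} D(V)={3,5,7}: no change
So after all 4 constraints: D(W) = {3,5,7}

Answer: {3,5,7}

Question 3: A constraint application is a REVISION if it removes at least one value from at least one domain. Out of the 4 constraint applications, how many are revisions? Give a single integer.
Answer: 1

Derivation:
Constraint 1 (W != X) on D(W)={3,5,7,8,10} D(X)={4,6,7,8,10}: no change => not a revision
Constraint 2 (V + W = X) on D(V)={3,5,7,9,10} D(W)={3,5,7,8,10} D(X)={4,6,7,8,10}: V {3,5,7,9,10}->{3,5,7}; W {3,5,7,8,10}->{3,5,7}; X {4,6,7,8,10}->{6,8,10} => REVISION
Constraint 3 (V < X) on D(V)={3,5,7} D(X)={6,8,10}: no change => not a revision
Constraint 4 (X != V) on D(X)={6,8,10} D(V)={3,5,7}: no change => not a revision
Total revisions = 1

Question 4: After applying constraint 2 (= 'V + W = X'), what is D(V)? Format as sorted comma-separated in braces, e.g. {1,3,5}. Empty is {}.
Constraint 1 (W != X) on D(W)={3,5,7,8,10} D(X)={4,6,7,8,10}: no change
Constraint 2 (V + W = X) on D(V)={3,5,7,9,10} D(W)={3,5,7,8,10} D(X)={4,6,7,8,10}: V {3,5,7,9,10}->{3,5,7}; W {3,5,7,8,10}->{3,5,7}; X {4,6,7,8,10}->{6,8,10}
So after constraint 2: D(V) = {3,5,7}

Answer: {3,5,7}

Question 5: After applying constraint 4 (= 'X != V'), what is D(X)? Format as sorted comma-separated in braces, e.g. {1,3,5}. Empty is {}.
Answer: {6,8,10}

Derivation:
Constraint 1 (W != X) on D(W)={3,5,7,8,10} D(X)={4,6,7,8,10}: no change
Constraint 2 (V + W = X) on D(V)={3,5,7,9,10} D(W)={3,5,7,8,10} D(X)={4,6,7,8,10}: V {3,5,7,9,10}->{3,5,7}; W {3,5,7,8,10}->{3,5,7}; X {4,6,7,8,10}->{6,8,10}
Constraint 3 (V < X) on D(V)={3,5,7} D(X)={6,8,10}: no change
Constraint 4 (X != V) on D(X)={6,8,10} D(V)={3,5,7}: no change
So after constraint 4: D(X) = {6,8,10}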